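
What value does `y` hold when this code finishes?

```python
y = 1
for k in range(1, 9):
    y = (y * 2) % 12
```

Let's trace through this code step by step.

Initialize: y = 1
Entering loop: for k in range(1, 9):

After execution: y = 4
4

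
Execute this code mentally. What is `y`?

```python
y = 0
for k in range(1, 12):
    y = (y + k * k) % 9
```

Let's trace through this code step by step.

Initialize: y = 0
Entering loop: for k in range(1, 12):

After execution: y = 2
2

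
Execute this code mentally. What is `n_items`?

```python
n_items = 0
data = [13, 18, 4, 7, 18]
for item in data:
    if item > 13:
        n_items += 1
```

Let's trace through this code step by step.

Initialize: n_items = 0
Initialize: data = [13, 18, 4, 7, 18]
Entering loop: for item in data:

After execution: n_items = 2
2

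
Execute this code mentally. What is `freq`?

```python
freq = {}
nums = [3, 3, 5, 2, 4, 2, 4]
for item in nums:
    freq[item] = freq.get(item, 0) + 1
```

Let's trace through this code step by step.

Initialize: freq = {}
Initialize: nums = [3, 3, 5, 2, 4, 2, 4]
Entering loop: for item in nums:

After execution: freq = {3: 2, 5: 1, 2: 2, 4: 2}
{3: 2, 5: 1, 2: 2, 4: 2}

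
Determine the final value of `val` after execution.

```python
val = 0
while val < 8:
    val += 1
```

Let's trace through this code step by step.

Initialize: val = 0
Entering loop: while val < 8:

After execution: val = 8
8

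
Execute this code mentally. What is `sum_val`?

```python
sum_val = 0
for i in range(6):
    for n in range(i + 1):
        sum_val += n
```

Let's trace through this code step by step.

Initialize: sum_val = 0
Entering loop: for i in range(6):

After execution: sum_val = 35
35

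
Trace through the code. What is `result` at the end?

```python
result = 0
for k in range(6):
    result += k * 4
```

Let's trace through this code step by step.

Initialize: result = 0
Entering loop: for k in range(6):

After execution: result = 60
60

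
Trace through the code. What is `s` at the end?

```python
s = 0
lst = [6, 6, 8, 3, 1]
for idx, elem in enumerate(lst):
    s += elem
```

Let's trace through this code step by step.

Initialize: s = 0
Initialize: lst = [6, 6, 8, 3, 1]
Entering loop: for idx, elem in enumerate(lst):

After execution: s = 24
24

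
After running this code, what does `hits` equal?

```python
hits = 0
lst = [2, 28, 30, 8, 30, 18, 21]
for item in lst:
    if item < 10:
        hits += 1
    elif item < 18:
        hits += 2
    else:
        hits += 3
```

Let's trace through this code step by step.

Initialize: hits = 0
Initialize: lst = [2, 28, 30, 8, 30, 18, 21]
Entering loop: for item in lst:

After execution: hits = 17
17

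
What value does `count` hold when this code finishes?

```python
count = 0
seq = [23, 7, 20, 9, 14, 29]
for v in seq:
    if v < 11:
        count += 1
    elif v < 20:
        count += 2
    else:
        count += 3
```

Let's trace through this code step by step.

Initialize: count = 0
Initialize: seq = [23, 7, 20, 9, 14, 29]
Entering loop: for v in seq:

After execution: count = 13
13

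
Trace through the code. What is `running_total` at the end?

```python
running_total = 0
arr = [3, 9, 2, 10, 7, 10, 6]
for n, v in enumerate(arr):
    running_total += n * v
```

Let's trace through this code step by step.

Initialize: running_total = 0
Initialize: arr = [3, 9, 2, 10, 7, 10, 6]
Entering loop: for n, v in enumerate(arr):

After execution: running_total = 157
157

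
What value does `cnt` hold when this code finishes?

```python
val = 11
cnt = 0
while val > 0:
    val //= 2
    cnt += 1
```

Let's trace through this code step by step.

Initialize: val = 11
Initialize: cnt = 0
Entering loop: while val > 0:

After execution: cnt = 4
4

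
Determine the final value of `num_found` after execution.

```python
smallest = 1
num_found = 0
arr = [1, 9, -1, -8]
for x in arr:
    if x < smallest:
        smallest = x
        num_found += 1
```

Let's trace through this code step by step.

Initialize: smallest = 1
Initialize: num_found = 0
Initialize: arr = [1, 9, -1, -8]
Entering loop: for x in arr:

After execution: num_found = 2
2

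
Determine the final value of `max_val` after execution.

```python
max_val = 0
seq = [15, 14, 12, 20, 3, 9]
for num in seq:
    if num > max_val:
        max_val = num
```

Let's trace through this code step by step.

Initialize: max_val = 0
Initialize: seq = [15, 14, 12, 20, 3, 9]
Entering loop: for num in seq:

After execution: max_val = 20
20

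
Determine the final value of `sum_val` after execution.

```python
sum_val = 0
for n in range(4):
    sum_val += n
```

Let's trace through this code step by step.

Initialize: sum_val = 0
Entering loop: for n in range(4):

After execution: sum_val = 6
6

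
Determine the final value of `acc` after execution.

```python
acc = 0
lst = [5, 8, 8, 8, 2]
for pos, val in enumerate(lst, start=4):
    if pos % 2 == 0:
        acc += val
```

Let's trace through this code step by step.

Initialize: acc = 0
Initialize: lst = [5, 8, 8, 8, 2]
Entering loop: for pos, val in enumerate(lst, start=4):

After execution: acc = 15
15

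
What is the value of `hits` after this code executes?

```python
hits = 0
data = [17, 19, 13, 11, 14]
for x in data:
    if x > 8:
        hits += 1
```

Let's trace through this code step by step.

Initialize: hits = 0
Initialize: data = [17, 19, 13, 11, 14]
Entering loop: for x in data:

After execution: hits = 5
5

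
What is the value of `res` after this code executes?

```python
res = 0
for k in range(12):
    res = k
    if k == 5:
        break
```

Let's trace through this code step by step.

Initialize: res = 0
Entering loop: for k in range(12):

After execution: res = 5
5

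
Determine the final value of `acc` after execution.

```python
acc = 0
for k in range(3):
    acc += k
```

Let's trace through this code step by step.

Initialize: acc = 0
Entering loop: for k in range(3):

After execution: acc = 3
3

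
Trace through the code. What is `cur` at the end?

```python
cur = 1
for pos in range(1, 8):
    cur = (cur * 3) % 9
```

Let's trace through this code step by step.

Initialize: cur = 1
Entering loop: for pos in range(1, 8):

After execution: cur = 0
0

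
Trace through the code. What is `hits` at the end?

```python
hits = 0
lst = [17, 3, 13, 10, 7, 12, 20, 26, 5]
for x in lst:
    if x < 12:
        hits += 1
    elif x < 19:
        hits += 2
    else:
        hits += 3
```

Let's trace through this code step by step.

Initialize: hits = 0
Initialize: lst = [17, 3, 13, 10, 7, 12, 20, 26, 5]
Entering loop: for x in lst:

After execution: hits = 16
16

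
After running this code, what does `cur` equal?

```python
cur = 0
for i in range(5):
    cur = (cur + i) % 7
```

Let's trace through this code step by step.

Initialize: cur = 0
Entering loop: for i in range(5):

After execution: cur = 3
3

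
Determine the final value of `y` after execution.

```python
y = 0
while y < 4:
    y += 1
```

Let's trace through this code step by step.

Initialize: y = 0
Entering loop: while y < 4:

After execution: y = 4
4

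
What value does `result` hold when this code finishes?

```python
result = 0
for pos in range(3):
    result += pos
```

Let's trace through this code step by step.

Initialize: result = 0
Entering loop: for pos in range(3):

After execution: result = 3
3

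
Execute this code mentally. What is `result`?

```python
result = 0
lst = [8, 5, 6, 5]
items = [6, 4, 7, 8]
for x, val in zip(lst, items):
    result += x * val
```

Let's trace through this code step by step.

Initialize: result = 0
Initialize: lst = [8, 5, 6, 5]
Initialize: items = [6, 4, 7, 8]
Entering loop: for x, val in zip(lst, items):

After execution: result = 150
150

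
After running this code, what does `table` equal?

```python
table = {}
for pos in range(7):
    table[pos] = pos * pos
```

Let's trace through this code step by step.

Initialize: table = {}
Entering loop: for pos in range(7):

After execution: table = {0: 0, 1: 1, 2: 4, 3: 9, 4: 16, 5: 25, 6: 36}
{0: 0, 1: 1, 2: 4, 3: 9, 4: 16, 5: 25, 6: 36}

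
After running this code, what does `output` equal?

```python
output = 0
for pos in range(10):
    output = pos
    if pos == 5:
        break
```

Let's trace through this code step by step.

Initialize: output = 0
Entering loop: for pos in range(10):

After execution: output = 5
5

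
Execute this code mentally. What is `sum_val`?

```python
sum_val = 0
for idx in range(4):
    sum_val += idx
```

Let's trace through this code step by step.

Initialize: sum_val = 0
Entering loop: for idx in range(4):

After execution: sum_val = 6
6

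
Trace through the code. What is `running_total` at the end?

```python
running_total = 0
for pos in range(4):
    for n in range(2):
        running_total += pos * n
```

Let's trace through this code step by step.

Initialize: running_total = 0
Entering loop: for pos in range(4):

After execution: running_total = 6
6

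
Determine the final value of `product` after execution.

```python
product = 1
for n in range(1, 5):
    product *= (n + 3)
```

Let's trace through this code step by step.

Initialize: product = 1
Entering loop: for n in range(1, 5):

After execution: product = 840
840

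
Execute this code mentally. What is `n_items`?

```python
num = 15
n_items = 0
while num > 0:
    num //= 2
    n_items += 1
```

Let's trace through this code step by step.

Initialize: num = 15
Initialize: n_items = 0
Entering loop: while num > 0:

After execution: n_items = 4
4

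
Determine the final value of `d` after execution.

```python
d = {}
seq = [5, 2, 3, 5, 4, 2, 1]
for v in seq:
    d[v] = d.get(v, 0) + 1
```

Let's trace through this code step by step.

Initialize: d = {}
Initialize: seq = [5, 2, 3, 5, 4, 2, 1]
Entering loop: for v in seq:

After execution: d = {5: 2, 2: 2, 3: 1, 4: 1, 1: 1}
{5: 2, 2: 2, 3: 1, 4: 1, 1: 1}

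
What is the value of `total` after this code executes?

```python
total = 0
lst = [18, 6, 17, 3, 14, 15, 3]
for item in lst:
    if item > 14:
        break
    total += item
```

Let's trace through this code step by step.

Initialize: total = 0
Initialize: lst = [18, 6, 17, 3, 14, 15, 3]
Entering loop: for item in lst:

After execution: total = 0
0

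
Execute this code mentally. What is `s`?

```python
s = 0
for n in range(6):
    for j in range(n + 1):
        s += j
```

Let's trace through this code step by step.

Initialize: s = 0
Entering loop: for n in range(6):

After execution: s = 35
35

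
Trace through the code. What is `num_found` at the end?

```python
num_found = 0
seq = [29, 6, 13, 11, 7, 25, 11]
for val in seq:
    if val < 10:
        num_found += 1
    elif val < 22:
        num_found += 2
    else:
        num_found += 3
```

Let's trace through this code step by step.

Initialize: num_found = 0
Initialize: seq = [29, 6, 13, 11, 7, 25, 11]
Entering loop: for val in seq:

After execution: num_found = 14
14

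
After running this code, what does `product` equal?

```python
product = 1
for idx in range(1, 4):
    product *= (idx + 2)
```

Let's trace through this code step by step.

Initialize: product = 1
Entering loop: for idx in range(1, 4):

After execution: product = 60
60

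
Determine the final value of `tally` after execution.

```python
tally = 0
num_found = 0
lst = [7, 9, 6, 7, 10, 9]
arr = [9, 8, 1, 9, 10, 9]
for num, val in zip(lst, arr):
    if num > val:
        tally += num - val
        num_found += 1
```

Let's trace through this code step by step.

Initialize: tally = 0
Initialize: num_found = 0
Initialize: lst = [7, 9, 6, 7, 10, 9]
Initialize: arr = [9, 8, 1, 9, 10, 9]
Entering loop: for num, val in zip(lst, arr):

After execution: tally = 6
6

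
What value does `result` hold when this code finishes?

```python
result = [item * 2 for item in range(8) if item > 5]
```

Let's trace through this code step by step.

Initialize: result = [item * 2 for item in range(8) if item > 5]

After execution: result = [12, 14]
[12, 14]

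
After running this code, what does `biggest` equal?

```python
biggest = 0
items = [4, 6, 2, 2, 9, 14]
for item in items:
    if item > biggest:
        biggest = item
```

Let's trace through this code step by step.

Initialize: biggest = 0
Initialize: items = [4, 6, 2, 2, 9, 14]
Entering loop: for item in items:

After execution: biggest = 14
14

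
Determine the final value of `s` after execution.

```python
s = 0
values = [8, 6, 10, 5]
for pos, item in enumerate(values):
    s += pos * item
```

Let's trace through this code step by step.

Initialize: s = 0
Initialize: values = [8, 6, 10, 5]
Entering loop: for pos, item in enumerate(values):

After execution: s = 41
41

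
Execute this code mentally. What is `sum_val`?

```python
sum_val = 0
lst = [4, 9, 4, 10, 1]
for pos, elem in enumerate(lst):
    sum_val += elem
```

Let's trace through this code step by step.

Initialize: sum_val = 0
Initialize: lst = [4, 9, 4, 10, 1]
Entering loop: for pos, elem in enumerate(lst):

After execution: sum_val = 28
28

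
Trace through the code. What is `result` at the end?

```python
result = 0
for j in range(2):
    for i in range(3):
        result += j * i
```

Let's trace through this code step by step.

Initialize: result = 0
Entering loop: for j in range(2):

After execution: result = 3
3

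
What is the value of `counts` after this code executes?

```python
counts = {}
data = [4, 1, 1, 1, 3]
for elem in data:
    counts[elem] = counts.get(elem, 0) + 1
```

Let's trace through this code step by step.

Initialize: counts = {}
Initialize: data = [4, 1, 1, 1, 3]
Entering loop: for elem in data:

After execution: counts = {4: 1, 1: 3, 3: 1}
{4: 1, 1: 3, 3: 1}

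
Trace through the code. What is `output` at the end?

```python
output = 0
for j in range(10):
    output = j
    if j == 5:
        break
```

Let's trace through this code step by step.

Initialize: output = 0
Entering loop: for j in range(10):

After execution: output = 5
5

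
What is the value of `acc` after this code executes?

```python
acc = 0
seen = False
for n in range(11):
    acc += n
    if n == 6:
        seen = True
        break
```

Let's trace through this code step by step.

Initialize: acc = 0
Initialize: seen = False
Entering loop: for n in range(11):

After execution: acc = 21
21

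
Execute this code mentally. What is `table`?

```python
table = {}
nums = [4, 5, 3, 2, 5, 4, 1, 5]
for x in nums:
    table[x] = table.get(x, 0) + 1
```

Let's trace through this code step by step.

Initialize: table = {}
Initialize: nums = [4, 5, 3, 2, 5, 4, 1, 5]
Entering loop: for x in nums:

After execution: table = {4: 2, 5: 3, 3: 1, 2: 1, 1: 1}
{4: 2, 5: 3, 3: 1, 2: 1, 1: 1}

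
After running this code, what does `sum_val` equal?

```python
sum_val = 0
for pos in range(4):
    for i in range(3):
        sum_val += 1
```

Let's trace through this code step by step.

Initialize: sum_val = 0
Entering loop: for pos in range(4):

After execution: sum_val = 12
12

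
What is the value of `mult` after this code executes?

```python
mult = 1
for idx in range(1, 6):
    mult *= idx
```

Let's trace through this code step by step.

Initialize: mult = 1
Entering loop: for idx in range(1, 6):

After execution: mult = 120
120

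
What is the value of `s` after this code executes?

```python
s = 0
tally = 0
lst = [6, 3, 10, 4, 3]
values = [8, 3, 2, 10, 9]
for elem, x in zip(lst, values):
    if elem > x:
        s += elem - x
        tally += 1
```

Let's trace through this code step by step.

Initialize: s = 0
Initialize: tally = 0
Initialize: lst = [6, 3, 10, 4, 3]
Initialize: values = [8, 3, 2, 10, 9]
Entering loop: for elem, x in zip(lst, values):

After execution: s = 8
8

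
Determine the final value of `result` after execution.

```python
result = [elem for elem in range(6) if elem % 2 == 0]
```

Let's trace through this code step by step.

Initialize: result = [elem for elem in range(6) if elem % 2 == 0]

After execution: result = [0, 2, 4]
[0, 2, 4]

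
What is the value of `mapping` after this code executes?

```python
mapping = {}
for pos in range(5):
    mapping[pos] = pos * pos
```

Let's trace through this code step by step.

Initialize: mapping = {}
Entering loop: for pos in range(5):

After execution: mapping = {0: 0, 1: 1, 2: 4, 3: 9, 4: 16}
{0: 0, 1: 1, 2: 4, 3: 9, 4: 16}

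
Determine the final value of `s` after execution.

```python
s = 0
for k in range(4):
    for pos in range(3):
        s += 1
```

Let's trace through this code step by step.

Initialize: s = 0
Entering loop: for k in range(4):

After execution: s = 12
12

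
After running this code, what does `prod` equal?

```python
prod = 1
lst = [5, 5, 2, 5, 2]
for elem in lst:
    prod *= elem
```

Let's trace through this code step by step.

Initialize: prod = 1
Initialize: lst = [5, 5, 2, 5, 2]
Entering loop: for elem in lst:

After execution: prod = 500
500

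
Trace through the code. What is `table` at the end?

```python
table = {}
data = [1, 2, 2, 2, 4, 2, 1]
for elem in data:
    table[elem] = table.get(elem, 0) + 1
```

Let's trace through this code step by step.

Initialize: table = {}
Initialize: data = [1, 2, 2, 2, 4, 2, 1]
Entering loop: for elem in data:

After execution: table = {1: 2, 2: 4, 4: 1}
{1: 2, 2: 4, 4: 1}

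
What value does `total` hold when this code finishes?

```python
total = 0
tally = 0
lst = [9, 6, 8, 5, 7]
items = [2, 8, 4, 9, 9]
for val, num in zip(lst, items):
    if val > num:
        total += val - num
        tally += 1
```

Let's trace through this code step by step.

Initialize: total = 0
Initialize: tally = 0
Initialize: lst = [9, 6, 8, 5, 7]
Initialize: items = [2, 8, 4, 9, 9]
Entering loop: for val, num in zip(lst, items):

After execution: total = 11
11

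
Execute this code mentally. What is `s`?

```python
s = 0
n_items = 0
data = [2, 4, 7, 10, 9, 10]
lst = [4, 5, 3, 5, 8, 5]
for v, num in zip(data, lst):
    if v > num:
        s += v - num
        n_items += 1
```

Let's trace through this code step by step.

Initialize: s = 0
Initialize: n_items = 0
Initialize: data = [2, 4, 7, 10, 9, 10]
Initialize: lst = [4, 5, 3, 5, 8, 5]
Entering loop: for v, num in zip(data, lst):

After execution: s = 15
15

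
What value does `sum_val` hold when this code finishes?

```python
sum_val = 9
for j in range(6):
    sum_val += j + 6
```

Let's trace through this code step by step.

Initialize: sum_val = 9
Entering loop: for j in range(6):

After execution: sum_val = 60
60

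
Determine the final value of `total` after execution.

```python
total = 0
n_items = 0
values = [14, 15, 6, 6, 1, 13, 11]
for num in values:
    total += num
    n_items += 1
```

Let's trace through this code step by step.

Initialize: total = 0
Initialize: n_items = 0
Initialize: values = [14, 15, 6, 6, 1, 13, 11]
Entering loop: for num in values:

After execution: total = 66
66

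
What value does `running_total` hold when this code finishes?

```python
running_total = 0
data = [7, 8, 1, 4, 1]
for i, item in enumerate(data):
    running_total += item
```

Let's trace through this code step by step.

Initialize: running_total = 0
Initialize: data = [7, 8, 1, 4, 1]
Entering loop: for i, item in enumerate(data):

After execution: running_total = 21
21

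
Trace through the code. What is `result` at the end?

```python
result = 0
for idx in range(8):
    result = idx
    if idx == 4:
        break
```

Let's trace through this code step by step.

Initialize: result = 0
Entering loop: for idx in range(8):

After execution: result = 4
4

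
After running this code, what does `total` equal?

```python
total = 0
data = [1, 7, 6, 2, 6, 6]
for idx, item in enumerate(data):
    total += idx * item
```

Let's trace through this code step by step.

Initialize: total = 0
Initialize: data = [1, 7, 6, 2, 6, 6]
Entering loop: for idx, item in enumerate(data):

After execution: total = 79
79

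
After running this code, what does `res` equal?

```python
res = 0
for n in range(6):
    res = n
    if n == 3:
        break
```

Let's trace through this code step by step.

Initialize: res = 0
Entering loop: for n in range(6):

After execution: res = 3
3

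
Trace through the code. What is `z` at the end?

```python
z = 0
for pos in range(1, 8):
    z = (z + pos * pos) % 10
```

Let's trace through this code step by step.

Initialize: z = 0
Entering loop: for pos in range(1, 8):

After execution: z = 0
0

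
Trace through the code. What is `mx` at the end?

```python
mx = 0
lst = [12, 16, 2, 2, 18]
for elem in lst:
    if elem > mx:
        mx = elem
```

Let's trace through this code step by step.

Initialize: mx = 0
Initialize: lst = [12, 16, 2, 2, 18]
Entering loop: for elem in lst:

After execution: mx = 18
18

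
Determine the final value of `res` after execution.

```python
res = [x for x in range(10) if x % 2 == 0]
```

Let's trace through this code step by step.

Initialize: res = [x for x in range(10) if x % 2 == 0]

After execution: res = [0, 2, 4, 6, 8]
[0, 2, 4, 6, 8]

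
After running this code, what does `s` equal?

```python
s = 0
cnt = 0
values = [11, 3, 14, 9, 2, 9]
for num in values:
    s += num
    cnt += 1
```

Let's trace through this code step by step.

Initialize: s = 0
Initialize: cnt = 0
Initialize: values = [11, 3, 14, 9, 2, 9]
Entering loop: for num in values:

After execution: s = 48
48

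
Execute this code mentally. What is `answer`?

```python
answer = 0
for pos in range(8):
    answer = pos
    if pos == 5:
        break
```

Let's trace through this code step by step.

Initialize: answer = 0
Entering loop: for pos in range(8):

After execution: answer = 5
5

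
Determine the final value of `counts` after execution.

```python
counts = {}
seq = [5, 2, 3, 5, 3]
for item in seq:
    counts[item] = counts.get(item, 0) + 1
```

Let's trace through this code step by step.

Initialize: counts = {}
Initialize: seq = [5, 2, 3, 5, 3]
Entering loop: for item in seq:

After execution: counts = {5: 2, 2: 1, 3: 2}
{5: 2, 2: 1, 3: 2}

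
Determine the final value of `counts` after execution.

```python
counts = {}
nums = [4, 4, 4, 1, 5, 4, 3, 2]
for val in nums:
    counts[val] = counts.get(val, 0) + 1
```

Let's trace through this code step by step.

Initialize: counts = {}
Initialize: nums = [4, 4, 4, 1, 5, 4, 3, 2]
Entering loop: for val in nums:

After execution: counts = {4: 4, 1: 1, 5: 1, 3: 1, 2: 1}
{4: 4, 1: 1, 5: 1, 3: 1, 2: 1}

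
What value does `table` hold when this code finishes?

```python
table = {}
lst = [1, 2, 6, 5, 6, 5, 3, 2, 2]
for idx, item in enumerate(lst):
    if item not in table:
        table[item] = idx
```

Let's trace through this code step by step.

Initialize: table = {}
Initialize: lst = [1, 2, 6, 5, 6, 5, 3, 2, 2]
Entering loop: for idx, item in enumerate(lst):

After execution: table = {1: 0, 2: 1, 6: 2, 5: 3, 3: 6}
{1: 0, 2: 1, 6: 2, 5: 3, 3: 6}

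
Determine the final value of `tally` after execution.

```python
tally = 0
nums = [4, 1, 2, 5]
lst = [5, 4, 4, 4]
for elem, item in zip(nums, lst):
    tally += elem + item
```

Let's trace through this code step by step.

Initialize: tally = 0
Initialize: nums = [4, 1, 2, 5]
Initialize: lst = [5, 4, 4, 4]
Entering loop: for elem, item in zip(nums, lst):

After execution: tally = 29
29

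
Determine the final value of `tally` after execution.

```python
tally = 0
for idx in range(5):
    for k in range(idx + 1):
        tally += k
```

Let's trace through this code step by step.

Initialize: tally = 0
Entering loop: for idx in range(5):

After execution: tally = 20
20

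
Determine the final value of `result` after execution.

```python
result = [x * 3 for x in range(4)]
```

Let's trace through this code step by step.

Initialize: result = [x * 3 for x in range(4)]

After execution: result = [0, 3, 6, 9]
[0, 3, 6, 9]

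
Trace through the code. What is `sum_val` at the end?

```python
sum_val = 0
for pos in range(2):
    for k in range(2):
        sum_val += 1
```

Let's trace through this code step by step.

Initialize: sum_val = 0
Entering loop: for pos in range(2):

After execution: sum_val = 4
4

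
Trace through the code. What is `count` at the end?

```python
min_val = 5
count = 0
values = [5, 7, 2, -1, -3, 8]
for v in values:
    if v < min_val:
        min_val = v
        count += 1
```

Let's trace through this code step by step.

Initialize: min_val = 5
Initialize: count = 0
Initialize: values = [5, 7, 2, -1, -3, 8]
Entering loop: for v in values:

After execution: count = 3
3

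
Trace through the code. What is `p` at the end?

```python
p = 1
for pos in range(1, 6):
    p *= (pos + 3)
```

Let's trace through this code step by step.

Initialize: p = 1
Entering loop: for pos in range(1, 6):

After execution: p = 6720
6720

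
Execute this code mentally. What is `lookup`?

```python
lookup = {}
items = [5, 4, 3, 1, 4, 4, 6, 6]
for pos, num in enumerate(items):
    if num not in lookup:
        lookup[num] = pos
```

Let's trace through this code step by step.

Initialize: lookup = {}
Initialize: items = [5, 4, 3, 1, 4, 4, 6, 6]
Entering loop: for pos, num in enumerate(items):

After execution: lookup = {5: 0, 4: 1, 3: 2, 1: 3, 6: 6}
{5: 0, 4: 1, 3: 2, 1: 3, 6: 6}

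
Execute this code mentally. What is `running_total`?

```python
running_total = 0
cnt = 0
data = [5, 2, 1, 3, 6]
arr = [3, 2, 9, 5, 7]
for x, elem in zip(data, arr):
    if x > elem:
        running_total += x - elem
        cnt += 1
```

Let's trace through this code step by step.

Initialize: running_total = 0
Initialize: cnt = 0
Initialize: data = [5, 2, 1, 3, 6]
Initialize: arr = [3, 2, 9, 5, 7]
Entering loop: for x, elem in zip(data, arr):

After execution: running_total = 2
2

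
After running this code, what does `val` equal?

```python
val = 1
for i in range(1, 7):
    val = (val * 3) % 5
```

Let's trace through this code step by step.

Initialize: val = 1
Entering loop: for i in range(1, 7):

After execution: val = 4
4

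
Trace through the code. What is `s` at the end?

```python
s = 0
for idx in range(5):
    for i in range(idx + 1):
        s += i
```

Let's trace through this code step by step.

Initialize: s = 0
Entering loop: for idx in range(5):

After execution: s = 20
20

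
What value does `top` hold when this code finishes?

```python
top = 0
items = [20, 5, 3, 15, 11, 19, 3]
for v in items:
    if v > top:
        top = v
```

Let's trace through this code step by step.

Initialize: top = 0
Initialize: items = [20, 5, 3, 15, 11, 19, 3]
Entering loop: for v in items:

After execution: top = 20
20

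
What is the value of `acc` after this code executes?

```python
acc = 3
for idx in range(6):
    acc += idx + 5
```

Let's trace through this code step by step.

Initialize: acc = 3
Entering loop: for idx in range(6):

After execution: acc = 48
48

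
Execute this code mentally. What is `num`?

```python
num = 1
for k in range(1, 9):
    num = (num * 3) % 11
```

Let's trace through this code step by step.

Initialize: num = 1
Entering loop: for k in range(1, 9):

After execution: num = 5
5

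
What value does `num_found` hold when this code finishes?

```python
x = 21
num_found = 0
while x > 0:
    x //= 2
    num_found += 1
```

Let's trace through this code step by step.

Initialize: x = 21
Initialize: num_found = 0
Entering loop: while x > 0:

After execution: num_found = 5
5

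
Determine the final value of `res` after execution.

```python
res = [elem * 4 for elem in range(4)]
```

Let's trace through this code step by step.

Initialize: res = [elem * 4 for elem in range(4)]

After execution: res = [0, 4, 8, 12]
[0, 4, 8, 12]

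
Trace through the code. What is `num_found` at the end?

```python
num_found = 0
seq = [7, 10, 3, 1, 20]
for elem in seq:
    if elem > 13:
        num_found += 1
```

Let's trace through this code step by step.

Initialize: num_found = 0
Initialize: seq = [7, 10, 3, 1, 20]
Entering loop: for elem in seq:

After execution: num_found = 1
1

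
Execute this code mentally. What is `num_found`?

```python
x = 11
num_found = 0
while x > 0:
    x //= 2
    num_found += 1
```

Let's trace through this code step by step.

Initialize: x = 11
Initialize: num_found = 0
Entering loop: while x > 0:

After execution: num_found = 4
4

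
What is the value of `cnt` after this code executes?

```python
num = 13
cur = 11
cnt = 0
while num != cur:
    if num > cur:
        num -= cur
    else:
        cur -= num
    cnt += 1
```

Let's trace through this code step by step.

Initialize: num = 13
Initialize: cur = 11
Initialize: cnt = 0
Entering loop: while num != cur:

After execution: cnt = 7
7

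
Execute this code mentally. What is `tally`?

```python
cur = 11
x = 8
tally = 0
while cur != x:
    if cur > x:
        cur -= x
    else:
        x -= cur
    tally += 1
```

Let's trace through this code step by step.

Initialize: cur = 11
Initialize: x = 8
Initialize: tally = 0
Entering loop: while cur != x:

After execution: tally = 5
5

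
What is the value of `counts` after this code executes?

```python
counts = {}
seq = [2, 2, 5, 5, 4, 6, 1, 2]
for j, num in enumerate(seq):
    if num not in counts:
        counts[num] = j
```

Let's trace through this code step by step.

Initialize: counts = {}
Initialize: seq = [2, 2, 5, 5, 4, 6, 1, 2]
Entering loop: for j, num in enumerate(seq):

After execution: counts = {2: 0, 5: 2, 4: 4, 6: 5, 1: 6}
{2: 0, 5: 2, 4: 4, 6: 5, 1: 6}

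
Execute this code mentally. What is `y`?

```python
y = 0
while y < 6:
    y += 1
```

Let's trace through this code step by step.

Initialize: y = 0
Entering loop: while y < 6:

After execution: y = 6
6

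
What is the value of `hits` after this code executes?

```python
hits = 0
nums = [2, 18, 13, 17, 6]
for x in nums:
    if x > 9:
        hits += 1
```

Let's trace through this code step by step.

Initialize: hits = 0
Initialize: nums = [2, 18, 13, 17, 6]
Entering loop: for x in nums:

After execution: hits = 3
3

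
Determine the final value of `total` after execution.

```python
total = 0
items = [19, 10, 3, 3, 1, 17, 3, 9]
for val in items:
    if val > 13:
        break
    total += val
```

Let's trace through this code step by step.

Initialize: total = 0
Initialize: items = [19, 10, 3, 3, 1, 17, 3, 9]
Entering loop: for val in items:

After execution: total = 0
0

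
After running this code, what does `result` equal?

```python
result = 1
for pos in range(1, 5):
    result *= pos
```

Let's trace through this code step by step.

Initialize: result = 1
Entering loop: for pos in range(1, 5):

After execution: result = 24
24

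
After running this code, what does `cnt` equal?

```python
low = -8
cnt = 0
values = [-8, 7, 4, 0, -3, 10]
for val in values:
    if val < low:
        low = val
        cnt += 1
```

Let's trace through this code step by step.

Initialize: low = -8
Initialize: cnt = 0
Initialize: values = [-8, 7, 4, 0, -3, 10]
Entering loop: for val in values:

After execution: cnt = 0
0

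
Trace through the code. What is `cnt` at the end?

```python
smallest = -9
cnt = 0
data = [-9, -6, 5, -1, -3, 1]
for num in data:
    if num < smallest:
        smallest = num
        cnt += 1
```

Let's trace through this code step by step.

Initialize: smallest = -9
Initialize: cnt = 0
Initialize: data = [-9, -6, 5, -1, -3, 1]
Entering loop: for num in data:

After execution: cnt = 0
0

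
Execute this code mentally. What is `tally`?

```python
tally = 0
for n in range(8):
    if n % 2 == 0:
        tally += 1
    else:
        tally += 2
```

Let's trace through this code step by step.

Initialize: tally = 0
Entering loop: for n in range(8):

After execution: tally = 12
12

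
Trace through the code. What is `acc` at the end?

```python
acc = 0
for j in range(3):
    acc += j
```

Let's trace through this code step by step.

Initialize: acc = 0
Entering loop: for j in range(3):

After execution: acc = 3
3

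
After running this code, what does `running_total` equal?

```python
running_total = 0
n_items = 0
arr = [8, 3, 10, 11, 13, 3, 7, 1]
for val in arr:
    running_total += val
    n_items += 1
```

Let's trace through this code step by step.

Initialize: running_total = 0
Initialize: n_items = 0
Initialize: arr = [8, 3, 10, 11, 13, 3, 7, 1]
Entering loop: for val in arr:

After execution: running_total = 56
56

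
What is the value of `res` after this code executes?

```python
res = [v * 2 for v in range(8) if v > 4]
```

Let's trace through this code step by step.

Initialize: res = [v * 2 for v in range(8) if v > 4]

After execution: res = [10, 12, 14]
[10, 12, 14]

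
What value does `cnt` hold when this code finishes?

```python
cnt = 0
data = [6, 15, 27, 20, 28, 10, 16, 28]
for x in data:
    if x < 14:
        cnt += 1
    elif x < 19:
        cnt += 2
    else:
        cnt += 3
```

Let's trace through this code step by step.

Initialize: cnt = 0
Initialize: data = [6, 15, 27, 20, 28, 10, 16, 28]
Entering loop: for x in data:

After execution: cnt = 18
18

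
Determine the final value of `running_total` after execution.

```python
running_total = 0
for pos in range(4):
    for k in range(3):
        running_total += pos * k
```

Let's trace through this code step by step.

Initialize: running_total = 0
Entering loop: for pos in range(4):

After execution: running_total = 18
18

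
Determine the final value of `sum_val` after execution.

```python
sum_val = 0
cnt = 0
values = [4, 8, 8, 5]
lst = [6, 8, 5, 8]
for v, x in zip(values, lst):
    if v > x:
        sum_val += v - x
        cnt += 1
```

Let's trace through this code step by step.

Initialize: sum_val = 0
Initialize: cnt = 0
Initialize: values = [4, 8, 8, 5]
Initialize: lst = [6, 8, 5, 8]
Entering loop: for v, x in zip(values, lst):

After execution: sum_val = 3
3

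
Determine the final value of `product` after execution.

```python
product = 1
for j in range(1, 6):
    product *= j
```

Let's trace through this code step by step.

Initialize: product = 1
Entering loop: for j in range(1, 6):

After execution: product = 120
120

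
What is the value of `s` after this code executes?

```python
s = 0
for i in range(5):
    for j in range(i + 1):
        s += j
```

Let's trace through this code step by step.

Initialize: s = 0
Entering loop: for i in range(5):

After execution: s = 20
20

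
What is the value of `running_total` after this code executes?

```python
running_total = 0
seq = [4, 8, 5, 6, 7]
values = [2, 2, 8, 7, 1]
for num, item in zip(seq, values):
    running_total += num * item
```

Let's trace through this code step by step.

Initialize: running_total = 0
Initialize: seq = [4, 8, 5, 6, 7]
Initialize: values = [2, 2, 8, 7, 1]
Entering loop: for num, item in zip(seq, values):

After execution: running_total = 113
113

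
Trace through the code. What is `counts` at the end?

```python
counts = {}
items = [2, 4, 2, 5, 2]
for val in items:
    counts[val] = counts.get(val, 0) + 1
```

Let's trace through this code step by step.

Initialize: counts = {}
Initialize: items = [2, 4, 2, 5, 2]
Entering loop: for val in items:

After execution: counts = {2: 3, 4: 1, 5: 1}
{2: 3, 4: 1, 5: 1}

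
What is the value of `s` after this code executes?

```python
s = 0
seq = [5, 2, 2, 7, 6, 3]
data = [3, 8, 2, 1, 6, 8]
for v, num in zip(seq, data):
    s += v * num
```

Let's trace through this code step by step.

Initialize: s = 0
Initialize: seq = [5, 2, 2, 7, 6, 3]
Initialize: data = [3, 8, 2, 1, 6, 8]
Entering loop: for v, num in zip(seq, data):

After execution: s = 102
102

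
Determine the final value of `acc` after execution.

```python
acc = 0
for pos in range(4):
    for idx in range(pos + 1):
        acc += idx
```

Let's trace through this code step by step.

Initialize: acc = 0
Entering loop: for pos in range(4):

After execution: acc = 10
10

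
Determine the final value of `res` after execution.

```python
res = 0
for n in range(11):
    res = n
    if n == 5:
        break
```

Let's trace through this code step by step.

Initialize: res = 0
Entering loop: for n in range(11):

After execution: res = 5
5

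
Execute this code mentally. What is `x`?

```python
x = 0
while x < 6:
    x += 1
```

Let's trace through this code step by step.

Initialize: x = 0
Entering loop: while x < 6:

After execution: x = 6
6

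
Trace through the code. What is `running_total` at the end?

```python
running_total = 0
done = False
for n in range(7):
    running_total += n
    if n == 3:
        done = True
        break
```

Let's trace through this code step by step.

Initialize: running_total = 0
Initialize: done = False
Entering loop: for n in range(7):

After execution: running_total = 6
6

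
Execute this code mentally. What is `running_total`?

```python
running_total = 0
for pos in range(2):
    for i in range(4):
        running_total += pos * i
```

Let's trace through this code step by step.

Initialize: running_total = 0
Entering loop: for pos in range(2):

After execution: running_total = 6
6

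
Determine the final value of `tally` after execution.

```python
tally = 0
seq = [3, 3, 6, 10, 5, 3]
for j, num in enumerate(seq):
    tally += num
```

Let's trace through this code step by step.

Initialize: tally = 0
Initialize: seq = [3, 3, 6, 10, 5, 3]
Entering loop: for j, num in enumerate(seq):

After execution: tally = 30
30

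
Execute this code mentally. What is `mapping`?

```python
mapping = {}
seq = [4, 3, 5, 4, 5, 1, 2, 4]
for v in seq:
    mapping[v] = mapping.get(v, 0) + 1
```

Let's trace through this code step by step.

Initialize: mapping = {}
Initialize: seq = [4, 3, 5, 4, 5, 1, 2, 4]
Entering loop: for v in seq:

After execution: mapping = {4: 3, 3: 1, 5: 2, 1: 1, 2: 1}
{4: 3, 3: 1, 5: 2, 1: 1, 2: 1}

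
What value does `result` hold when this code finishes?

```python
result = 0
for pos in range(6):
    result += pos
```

Let's trace through this code step by step.

Initialize: result = 0
Entering loop: for pos in range(6):

After execution: result = 15
15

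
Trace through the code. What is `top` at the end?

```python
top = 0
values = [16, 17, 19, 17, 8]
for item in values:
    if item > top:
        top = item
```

Let's trace through this code step by step.

Initialize: top = 0
Initialize: values = [16, 17, 19, 17, 8]
Entering loop: for item in values:

After execution: top = 19
19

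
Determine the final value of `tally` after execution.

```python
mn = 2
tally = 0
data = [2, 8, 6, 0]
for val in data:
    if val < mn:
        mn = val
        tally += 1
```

Let's trace through this code step by step.

Initialize: mn = 2
Initialize: tally = 0
Initialize: data = [2, 8, 6, 0]
Entering loop: for val in data:

After execution: tally = 1
1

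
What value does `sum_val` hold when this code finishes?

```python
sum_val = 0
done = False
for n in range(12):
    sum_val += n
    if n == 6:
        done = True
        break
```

Let's trace through this code step by step.

Initialize: sum_val = 0
Initialize: done = False
Entering loop: for n in range(12):

After execution: sum_val = 21
21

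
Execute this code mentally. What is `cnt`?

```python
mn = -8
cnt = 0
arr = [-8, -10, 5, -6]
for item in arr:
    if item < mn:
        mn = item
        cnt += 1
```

Let's trace through this code step by step.

Initialize: mn = -8
Initialize: cnt = 0
Initialize: arr = [-8, -10, 5, -6]
Entering loop: for item in arr:

After execution: cnt = 1
1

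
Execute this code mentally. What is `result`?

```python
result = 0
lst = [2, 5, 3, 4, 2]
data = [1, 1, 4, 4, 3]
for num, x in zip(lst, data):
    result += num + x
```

Let's trace through this code step by step.

Initialize: result = 0
Initialize: lst = [2, 5, 3, 4, 2]
Initialize: data = [1, 1, 4, 4, 3]
Entering loop: for num, x in zip(lst, data):

After execution: result = 29
29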